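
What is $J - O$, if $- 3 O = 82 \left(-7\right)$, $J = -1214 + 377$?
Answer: $- \frac{3085}{3} \approx -1028.3$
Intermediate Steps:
$J = -837$
$O = \frac{574}{3}$ ($O = - \frac{82 \left(-7\right)}{3} = \left(- \frac{1}{3}\right) \left(-574\right) = \frac{574}{3} \approx 191.33$)
$J - O = -837 - \frac{574}{3} = - \frac{3085}{3}$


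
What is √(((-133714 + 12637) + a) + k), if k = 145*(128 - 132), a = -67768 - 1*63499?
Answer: 2*I*√63231 ≈ 502.92*I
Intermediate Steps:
a = -131267 (a = -67768 - 63499 = -131267)
k = -580 (k = 145*(-4) = -580)
√(((-133714 + 12637) + a) + k) = √(((-133714 + 12637) - 131267) - 580) = √((-121077 - 131267) - 580) = √(-252344 - 580) = √(-252924) = 2*I*√63231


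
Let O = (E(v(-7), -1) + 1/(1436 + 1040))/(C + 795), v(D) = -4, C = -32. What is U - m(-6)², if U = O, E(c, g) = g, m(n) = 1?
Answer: -1891663/1889188 ≈ -1.0013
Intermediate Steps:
O = -2475/1889188 (O = (-1 + 1/(1436 + 1040))/(-32 + 795) = (-1 + 1/2476)/763 = (-1 + 1/2476)*(1/763) = -2475/2476*1/763 = -2475/1889188 ≈ -0.0013101)
U = -2475/1889188 ≈ -0.0013101
U - m(-6)² = -2475/1889188 - 1*1² = -2475/1889188 - 1*1 = -2475/1889188 - 1 = -1891663/1889188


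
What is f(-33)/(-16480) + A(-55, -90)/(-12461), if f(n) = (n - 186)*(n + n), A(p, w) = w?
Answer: -89314047/102678640 ≈ -0.86984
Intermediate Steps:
f(n) = 2*n*(-186 + n) (f(n) = (-186 + n)*(2*n) = 2*n*(-186 + n))
f(-33)/(-16480) + A(-55, -90)/(-12461) = (2*(-33)*(-186 - 33))/(-16480) - 90/(-12461) = (2*(-33)*(-219))*(-1/16480) - 90*(-1/12461) = 14454*(-1/16480) + 90/12461 = -7227/8240 + 90/12461 = -89314047/102678640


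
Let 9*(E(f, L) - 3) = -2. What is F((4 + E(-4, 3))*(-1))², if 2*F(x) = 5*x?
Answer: 93025/324 ≈ 287.11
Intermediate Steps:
E(f, L) = 25/9 (E(f, L) = 3 + (⅑)*(-2) = 3 - 2/9 = 25/9)
F(x) = 5*x/2 (F(x) = (5*x)/2 = 5*x/2)
F((4 + E(-4, 3))*(-1))² = (5*((4 + 25/9)*(-1))/2)² = (5*((61/9)*(-1))/2)² = ((5/2)*(-61/9))² = (-305/18)² = 93025/324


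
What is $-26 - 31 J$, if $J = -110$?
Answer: $3384$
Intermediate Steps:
$-26 - 31 J = -26 - -3410 = -26 + 3410 = 3384$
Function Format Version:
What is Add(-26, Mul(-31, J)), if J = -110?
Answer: 3384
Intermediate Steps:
Add(-26, Mul(-31, J)) = Add(-26, Mul(-31, -110)) = Add(-26, 3410) = 3384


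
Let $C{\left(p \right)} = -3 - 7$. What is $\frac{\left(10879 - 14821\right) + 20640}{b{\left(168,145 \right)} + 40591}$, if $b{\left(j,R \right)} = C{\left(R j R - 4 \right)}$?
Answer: $\frac{5566}{13527} \approx 0.41147$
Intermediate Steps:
$C{\left(p \right)} = -10$ ($C{\left(p \right)} = -3 - 7 = -10$)
$b{\left(j,R \right)} = -10$
$\frac{\left(10879 - 14821\right) + 20640}{b{\left(168,145 \right)} + 40591} = \frac{\left(10879 - 14821\right) + 20640}{-10 + 40591} = \frac{\left(10879 - 14821\right) + 20640}{40581} = \left(-3942 + 20640\right) \frac{1}{40581} = 16698 \cdot \frac{1}{40581} = \frac{5566}{13527}$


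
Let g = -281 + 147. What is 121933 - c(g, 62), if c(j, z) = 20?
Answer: 121913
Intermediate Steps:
g = -134
121933 - c(g, 62) = 121933 - 1*20 = 121933 - 20 = 121913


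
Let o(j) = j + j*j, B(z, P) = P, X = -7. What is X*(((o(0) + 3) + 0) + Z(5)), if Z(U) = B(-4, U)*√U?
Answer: -21 - 35*√5 ≈ -99.262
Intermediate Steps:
o(j) = j + j²
Z(U) = U^(3/2) (Z(U) = U*√U = U^(3/2))
X*(((o(0) + 3) + 0) + Z(5)) = -7*(((0*(1 + 0) + 3) + 0) + 5^(3/2)) = -7*(((0*1 + 3) + 0) + 5*√5) = -7*(((0 + 3) + 0) + 5*√5) = -7*((3 + 0) + 5*√5) = -7*(3 + 5*√5) = -21 - 35*√5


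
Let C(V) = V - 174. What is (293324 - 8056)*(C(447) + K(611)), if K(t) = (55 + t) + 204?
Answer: 326061324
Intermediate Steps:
K(t) = 259 + t
C(V) = -174 + V
(293324 - 8056)*(C(447) + K(611)) = (293324 - 8056)*((-174 + 447) + (259 + 611)) = 285268*(273 + 870) = 285268*1143 = 326061324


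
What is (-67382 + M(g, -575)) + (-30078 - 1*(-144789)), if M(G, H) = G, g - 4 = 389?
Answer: 47722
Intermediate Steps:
g = 393 (g = 4 + 389 = 393)
(-67382 + M(g, -575)) + (-30078 - 1*(-144789)) = (-67382 + 393) + (-30078 - 1*(-144789)) = -66989 + (-30078 + 144789) = -66989 + 114711 = 47722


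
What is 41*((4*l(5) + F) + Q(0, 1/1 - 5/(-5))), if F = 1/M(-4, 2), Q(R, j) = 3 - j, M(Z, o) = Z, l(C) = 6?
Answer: 4059/4 ≈ 1014.8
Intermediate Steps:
F = -¼ (F = 1/(-4) = -¼ ≈ -0.25000)
41*((4*l(5) + F) + Q(0, 1/1 - 5/(-5))) = 41*((4*6 - ¼) + (3 - (1/1 - 5/(-5)))) = 41*((24 - ¼) + (3 - (1*1 - 5*(-⅕)))) = 41*(95/4 + (3 - (1 + 1))) = 41*(95/4 + (3 - 1*2)) = 41*(95/4 + (3 - 2)) = 41*(95/4 + 1) = 41*(99/4) = 4059/4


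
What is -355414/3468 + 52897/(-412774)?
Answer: -18361138154/178937529 ≈ -102.61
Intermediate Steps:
-355414/3468 + 52897/(-412774) = -355414*1/3468 + 52897*(-1/412774) = -177707/1734 - 52897/412774 = -18361138154/178937529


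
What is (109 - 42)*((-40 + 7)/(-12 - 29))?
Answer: 2211/41 ≈ 53.927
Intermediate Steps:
(109 - 42)*((-40 + 7)/(-12 - 29)) = 67*(-33/(-41)) = 67*(-33*(-1/41)) = 67*(33/41) = 2211/41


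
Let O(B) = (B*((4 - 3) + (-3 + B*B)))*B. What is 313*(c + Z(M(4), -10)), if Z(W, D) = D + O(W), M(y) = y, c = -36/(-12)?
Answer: 67921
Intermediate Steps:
c = 3 (c = -36*(-1/12) = 3)
O(B) = B**2*(-2 + B**2) (O(B) = (B*(1 + (-3 + B**2)))*B = (B*(-2 + B**2))*B = B**2*(-2 + B**2))
Z(W, D) = D + W**2*(-2 + W**2)
313*(c + Z(M(4), -10)) = 313*(3 + (-10 + 4**2*(-2 + 4**2))) = 313*(3 + (-10 + 16*(-2 + 16))) = 313*(3 + (-10 + 16*14)) = 313*(3 + (-10 + 224)) = 313*(3 + 214) = 313*217 = 67921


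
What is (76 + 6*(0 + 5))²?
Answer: 11236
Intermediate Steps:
(76 + 6*(0 + 5))² = (76 + 6*5)² = (76 + 30)² = 106² = 11236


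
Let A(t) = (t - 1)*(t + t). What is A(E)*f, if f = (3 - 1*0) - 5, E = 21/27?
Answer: 56/81 ≈ 0.69136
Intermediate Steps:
E = 7/9 (E = 21*(1/27) = 7/9 ≈ 0.77778)
f = -2 (f = (3 + 0) - 5 = 3 - 5 = -2)
A(t) = 2*t*(-1 + t) (A(t) = (-1 + t)*(2*t) = 2*t*(-1 + t))
A(E)*f = (2*(7/9)*(-1 + 7/9))*(-2) = (2*(7/9)*(-2/9))*(-2) = -28/81*(-2) = 56/81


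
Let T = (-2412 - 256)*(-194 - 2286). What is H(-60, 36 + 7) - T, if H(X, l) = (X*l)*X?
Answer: -6461840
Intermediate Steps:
H(X, l) = l*X²
T = 6616640 (T = -2668*(-2480) = 6616640)
H(-60, 36 + 7) - T = (36 + 7)*(-60)² - 1*6616640 = 43*3600 - 6616640 = 154800 - 6616640 = -6461840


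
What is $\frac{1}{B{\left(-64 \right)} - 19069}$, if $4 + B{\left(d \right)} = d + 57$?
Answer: $- \frac{1}{19080} \approx -5.2411 \cdot 10^{-5}$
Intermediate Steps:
$B{\left(d \right)} = 53 + d$ ($B{\left(d \right)} = -4 + \left(d + 57\right) = -4 + \left(57 + d\right) = 53 + d$)
$\frac{1}{B{\left(-64 \right)} - 19069} = \frac{1}{\left(53 - 64\right) - 19069} = \frac{1}{-11 - 19069} = \frac{1}{-19080} = - \frac{1}{19080}$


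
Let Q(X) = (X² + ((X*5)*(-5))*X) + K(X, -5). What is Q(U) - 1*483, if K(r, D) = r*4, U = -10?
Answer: -2923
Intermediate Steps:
K(r, D) = 4*r
Q(X) = -24*X² + 4*X (Q(X) = (X² + ((X*5)*(-5))*X) + 4*X = (X² + ((5*X)*(-5))*X) + 4*X = (X² + (-25*X)*X) + 4*X = (X² - 25*X²) + 4*X = -24*X² + 4*X)
Q(U) - 1*483 = 4*(-10)*(1 - 6*(-10)) - 1*483 = 4*(-10)*(1 + 60) - 483 = 4*(-10)*61 - 483 = -2440 - 483 = -2923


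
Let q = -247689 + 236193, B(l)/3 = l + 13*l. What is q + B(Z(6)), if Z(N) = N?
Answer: -11244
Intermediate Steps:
B(l) = 42*l (B(l) = 3*(l + 13*l) = 3*(14*l) = 42*l)
q = -11496
q + B(Z(6)) = -11496 + 42*6 = -11496 + 252 = -11244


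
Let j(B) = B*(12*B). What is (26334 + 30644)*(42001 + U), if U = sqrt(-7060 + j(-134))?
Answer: 2393132978 + 113956*sqrt(52103) ≈ 2.4191e+9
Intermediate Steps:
j(B) = 12*B**2
U = 2*sqrt(52103) (U = sqrt(-7060 + 12*(-134)**2) = sqrt(-7060 + 12*17956) = sqrt(-7060 + 215472) = sqrt(208412) = 2*sqrt(52103) ≈ 456.52)
(26334 + 30644)*(42001 + U) = (26334 + 30644)*(42001 + 2*sqrt(52103)) = 56978*(42001 + 2*sqrt(52103)) = 2393132978 + 113956*sqrt(52103)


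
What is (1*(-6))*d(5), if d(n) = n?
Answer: -30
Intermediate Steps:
(1*(-6))*d(5) = (1*(-6))*5 = -6*5 = -30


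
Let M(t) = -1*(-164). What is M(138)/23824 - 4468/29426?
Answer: -12702471/87630628 ≈ -0.14495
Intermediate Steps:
M(t) = 164
M(138)/23824 - 4468/29426 = 164/23824 - 4468/29426 = 164*(1/23824) - 4468*1/29426 = 41/5956 - 2234/14713 = -12702471/87630628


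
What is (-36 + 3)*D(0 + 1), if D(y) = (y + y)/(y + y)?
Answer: -33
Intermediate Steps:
D(y) = 1 (D(y) = (2*y)/((2*y)) = (2*y)*(1/(2*y)) = 1)
(-36 + 3)*D(0 + 1) = (-36 + 3)*1 = -33*1 = -33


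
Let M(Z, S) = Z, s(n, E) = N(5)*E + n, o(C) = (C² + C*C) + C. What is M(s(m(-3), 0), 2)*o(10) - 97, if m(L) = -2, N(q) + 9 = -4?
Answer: -517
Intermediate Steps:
N(q) = -13 (N(q) = -9 - 4 = -13)
o(C) = C + 2*C² (o(C) = (C² + C²) + C = 2*C² + C = C + 2*C²)
s(n, E) = n - 13*E (s(n, E) = -13*E + n = n - 13*E)
M(s(m(-3), 0), 2)*o(10) - 97 = (-2 - 13*0)*(10*(1 + 2*10)) - 97 = (-2 + 0)*(10*(1 + 20)) - 97 = -20*21 - 97 = -2*210 - 97 = -420 - 97 = -517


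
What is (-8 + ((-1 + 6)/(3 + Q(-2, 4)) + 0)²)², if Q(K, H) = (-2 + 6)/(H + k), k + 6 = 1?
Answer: 289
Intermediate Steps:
k = -5 (k = -6 + 1 = -5)
Q(K, H) = 4/(-5 + H) (Q(K, H) = (-2 + 6)/(H - 5) = 4/(-5 + H))
(-8 + ((-1 + 6)/(3 + Q(-2, 4)) + 0)²)² = (-8 + ((-1 + 6)/(3 + 4/(-5 + 4)) + 0)²)² = (-8 + (5/(3 + 4/(-1)) + 0)²)² = (-8 + (5/(3 + 4*(-1)) + 0)²)² = (-8 + (5/(3 - 4) + 0)²)² = (-8 + (5/(-1) + 0)²)² = (-8 + (5*(-1) + 0)²)² = (-8 + (-5 + 0)²)² = (-8 + (-5)²)² = (-8 + 25)² = 17² = 289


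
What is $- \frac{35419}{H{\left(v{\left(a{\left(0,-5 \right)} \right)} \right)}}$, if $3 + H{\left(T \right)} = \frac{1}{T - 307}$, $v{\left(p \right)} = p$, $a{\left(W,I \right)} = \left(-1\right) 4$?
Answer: $\frac{11015309}{934} \approx 11794.0$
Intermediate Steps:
$a{\left(W,I \right)} = -4$
$H{\left(T \right)} = -3 + \frac{1}{-307 + T}$ ($H{\left(T \right)} = -3 + \frac{1}{T - 307} = -3 + \frac{1}{-307 + T}$)
$- \frac{35419}{H{\left(v{\left(a{\left(0,-5 \right)} \right)} \right)}} = - \frac{35419}{\frac{1}{-307 - 4} \left(922 - -12\right)} = - \frac{35419}{\frac{1}{-311} \left(922 + 12\right)} = - \frac{35419}{\left(- \frac{1}{311}\right) 934} = - \frac{35419}{- \frac{934}{311}} = \left(-35419\right) \left(- \frac{311}{934}\right) = \frac{11015309}{934}$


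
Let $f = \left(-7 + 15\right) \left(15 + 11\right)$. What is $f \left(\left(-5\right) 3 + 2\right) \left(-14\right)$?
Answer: $37856$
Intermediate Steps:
$f = 208$ ($f = 8 \cdot 26 = 208$)
$f \left(\left(-5\right) 3 + 2\right) \left(-14\right) = 208 \left(\left(-5\right) 3 + 2\right) \left(-14\right) = 208 \left(-15 + 2\right) \left(-14\right) = 208 \left(-13\right) \left(-14\right) = \left(-2704\right) \left(-14\right) = 37856$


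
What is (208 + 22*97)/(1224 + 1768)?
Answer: 1171/1496 ≈ 0.78275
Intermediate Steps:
(208 + 22*97)/(1224 + 1768) = (208 + 2134)/2992 = 2342*(1/2992) = 1171/1496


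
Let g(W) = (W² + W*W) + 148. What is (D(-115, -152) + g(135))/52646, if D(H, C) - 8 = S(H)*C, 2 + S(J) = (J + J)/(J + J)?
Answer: 18379/26323 ≈ 0.69821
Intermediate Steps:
g(W) = 148 + 2*W² (g(W) = (W² + W²) + 148 = 2*W² + 148 = 148 + 2*W²)
S(J) = -1 (S(J) = -2 + (J + J)/(J + J) = -2 + (2*J)/((2*J)) = -2 + (2*J)*(1/(2*J)) = -2 + 1 = -1)
D(H, C) = 8 - C
(D(-115, -152) + g(135))/52646 = ((8 - 1*(-152)) + (148 + 2*135²))/52646 = ((8 + 152) + (148 + 2*18225))*(1/52646) = (160 + (148 + 36450))*(1/52646) = (160 + 36598)*(1/52646) = 36758*(1/52646) = 18379/26323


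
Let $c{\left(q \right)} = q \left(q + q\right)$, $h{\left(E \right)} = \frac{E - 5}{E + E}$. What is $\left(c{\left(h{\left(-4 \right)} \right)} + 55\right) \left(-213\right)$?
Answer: $- \frac{392133}{32} \approx -12254.0$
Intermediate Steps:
$h{\left(E \right)} = \frac{-5 + E}{2 E}$
$c{\left(q \right)} = 2 q^{2}$ ($c{\left(q \right)} = q 2 q = 2 q^{2}$)
$\left(c{\left(h{\left(-4 \right)} \right)} + 55\right) \left(-213\right) = \left(2 \left(\frac{-5 - 4}{2 \left(-4\right)}\right)^{2} + 55\right) \left(-213\right) = \left(2 \left(\frac{1}{2} \left(- \frac{1}{4}\right) \left(-9\right)\right)^{2} + 55\right) \left(-213\right) = \left(2 \left(\frac{9}{8}\right)^{2} + 55\right) \left(-213\right) = \left(2 \cdot \frac{81}{64} + 55\right) \left(-213\right) = \left(\frac{81}{32} + 55\right) \left(-213\right) = \frac{1841}{32} \left(-213\right) = - \frac{392133}{32}$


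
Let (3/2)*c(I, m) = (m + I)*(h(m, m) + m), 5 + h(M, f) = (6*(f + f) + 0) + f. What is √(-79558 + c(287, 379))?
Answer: √2274086 ≈ 1508.0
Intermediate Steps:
h(M, f) = -5 + 13*f (h(M, f) = -5 + ((6*(f + f) + 0) + f) = -5 + ((6*(2*f) + 0) + f) = -5 + ((12*f + 0) + f) = -5 + (12*f + f) = -5 + 13*f)
c(I, m) = 2*(-5 + 14*m)*(I + m)/3 (c(I, m) = 2*((m + I)*((-5 + 13*m) + m))/3 = 2*((I + m)*(-5 + 14*m))/3 = 2*((-5 + 14*m)*(I + m))/3 = 2*(-5 + 14*m)*(I + m)/3)
√(-79558 + c(287, 379)) = √(-79558 + (-10/3*287 - 10/3*379 + (28/3)*379² + (28/3)*287*379)) = √(-79558 + (-2870/3 - 3790/3 + (28/3)*143641 + 3045644/3)) = √(-79558 + (-2870/3 - 3790/3 + 4021948/3 + 3045644/3)) = √(-79558 + 2353644) = √2274086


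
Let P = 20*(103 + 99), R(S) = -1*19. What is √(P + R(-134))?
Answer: √4021 ≈ 63.411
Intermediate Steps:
R(S) = -19
P = 4040 (P = 20*202 = 4040)
√(P + R(-134)) = √(4040 - 19) = √4021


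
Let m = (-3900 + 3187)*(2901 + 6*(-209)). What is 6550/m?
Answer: -6550/1174311 ≈ -0.0055777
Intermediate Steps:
m = -1174311 (m = -713*(2901 - 1254) = -713*1647 = -1174311)
6550/m = 6550/(-1174311) = 6550*(-1/1174311) = -6550/1174311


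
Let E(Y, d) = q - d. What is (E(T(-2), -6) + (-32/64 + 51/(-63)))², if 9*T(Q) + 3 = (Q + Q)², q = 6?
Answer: 201601/1764 ≈ 114.29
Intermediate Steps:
T(Q) = -⅓ + 4*Q²/9 (T(Q) = -⅓ + (Q + Q)²/9 = -⅓ + (2*Q)²/9 = -⅓ + (4*Q²)/9 = -⅓ + 4*Q²/9)
E(Y, d) = 6 - d
(E(T(-2), -6) + (-32/64 + 51/(-63)))² = ((6 - 1*(-6)) + (-32/64 + 51/(-63)))² = ((6 + 6) + (-32*1/64 + 51*(-1/63)))² = (12 + (-½ - 17/21))² = (12 - 55/42)² = (449/42)² = 201601/1764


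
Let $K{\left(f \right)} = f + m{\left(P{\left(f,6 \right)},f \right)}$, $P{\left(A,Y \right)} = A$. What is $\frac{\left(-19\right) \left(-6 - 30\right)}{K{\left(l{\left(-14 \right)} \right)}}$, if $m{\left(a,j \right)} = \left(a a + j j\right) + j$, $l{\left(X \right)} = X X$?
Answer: $\frac{171}{19306} \approx 0.0088574$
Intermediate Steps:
$l{\left(X \right)} = X^{2}$
$m{\left(a,j \right)} = j + a^{2} + j^{2}$ ($m{\left(a,j \right)} = \left(a^{2} + j^{2}\right) + j = j + a^{2} + j^{2}$)
$K{\left(f \right)} = 2 f + 2 f^{2}$ ($K{\left(f \right)} = f + \left(f + f^{2} + f^{2}\right) = f + \left(f + 2 f^{2}\right) = 2 f + 2 f^{2}$)
$\frac{\left(-19\right) \left(-6 - 30\right)}{K{\left(l{\left(-14 \right)} \right)}} = \frac{\left(-19\right) \left(-6 - 30\right)}{2 \left(-14\right)^{2} \left(1 + \left(-14\right)^{2}\right)} = \frac{\left(-19\right) \left(-36\right)}{2 \cdot 196 \left(1 + 196\right)} = \frac{684}{2 \cdot 196 \cdot 197} = \frac{684}{77224} = 684 \cdot \frac{1}{77224} = \frac{171}{19306}$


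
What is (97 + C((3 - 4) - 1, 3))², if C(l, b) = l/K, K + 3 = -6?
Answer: 765625/81 ≈ 9452.2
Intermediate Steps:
K = -9 (K = -3 - 6 = -9)
C(l, b) = -l/9 (C(l, b) = l/(-9) = l*(-⅑) = -l/9)
(97 + C((3 - 4) - 1, 3))² = (97 - ((3 - 4) - 1)/9)² = (97 - (-1 - 1)/9)² = (97 - ⅑*(-2))² = (97 + 2/9)² = (875/9)² = 765625/81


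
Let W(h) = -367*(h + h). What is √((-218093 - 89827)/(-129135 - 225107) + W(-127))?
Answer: √2924448256165898/177121 ≈ 305.32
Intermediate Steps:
W(h) = -734*h
√((-218093 - 89827)/(-129135 - 225107) + W(-127)) = √((-218093 - 89827)/(-129135 - 225107) - 734*(-127)) = √(-307920/(-354242) + 93218) = √(-307920*(-1/354242) + 93218) = √(153960/177121 + 93218) = √(16511019338/177121) = √2924448256165898/177121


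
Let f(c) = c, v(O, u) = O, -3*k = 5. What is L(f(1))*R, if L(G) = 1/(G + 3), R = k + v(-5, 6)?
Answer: -5/3 ≈ -1.6667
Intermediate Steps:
k = -5/3 (k = -⅓*5 = -5/3 ≈ -1.6667)
R = -20/3 (R = -5/3 - 5 = -20/3 ≈ -6.6667)
L(G) = 1/(3 + G)
L(f(1))*R = -20/3/(3 + 1) = -20/3/4 = (¼)*(-20/3) = -5/3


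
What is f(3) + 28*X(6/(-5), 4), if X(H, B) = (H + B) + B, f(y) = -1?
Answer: 947/5 ≈ 189.40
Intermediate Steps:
X(H, B) = H + 2*B (X(H, B) = (B + H) + B = H + 2*B)
f(3) + 28*X(6/(-5), 4) = -1 + 28*(6/(-5) + 2*4) = -1 + 28*(6*(-⅕) + 8) = -1 + 28*(-6/5 + 8) = -1 + 28*(34/5) = -1 + 952/5 = 947/5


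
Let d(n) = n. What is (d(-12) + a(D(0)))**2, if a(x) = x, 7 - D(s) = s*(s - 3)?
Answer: 25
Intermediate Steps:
D(s) = 7 - s*(-3 + s) (D(s) = 7 - s*(s - 3) = 7 - s*(-3 + s))
(d(-12) + a(D(0)))**2 = (-12 + (7 - 1*0**2 + 3*0))**2 = (-12 + (7 - 1*0 + 0))**2 = (-12 + (7 + 0 + 0))**2 = (-12 + 7)**2 = (-5)**2 = 25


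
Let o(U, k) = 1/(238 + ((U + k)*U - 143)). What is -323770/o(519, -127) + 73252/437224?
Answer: -7203387506807347/109306 ≈ -6.5901e+10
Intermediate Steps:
o(U, k) = 1/(95 + U*(U + k)) (o(U, k) = 1/(238 + (U*(U + k) - 143)) = 1/(238 + (-143 + U*(U + k))) = 1/(95 + U*(U + k)))
-323770/o(519, -127) + 73252/437224 = -323770/(1/(95 + 519² + 519*(-127))) + 73252/437224 = -323770/(1/(95 + 269361 - 65913)) + 73252*(1/437224) = -323770/(1/203543) + 18313/109306 = -323770/1/203543 + 18313/109306 = -323770*203543 + 18313/109306 = -65901117110 + 18313/109306 = -7203387506807347/109306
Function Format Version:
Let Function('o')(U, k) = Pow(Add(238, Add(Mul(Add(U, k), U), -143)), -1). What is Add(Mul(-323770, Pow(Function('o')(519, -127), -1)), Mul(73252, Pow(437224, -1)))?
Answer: Rational(-7203387506807347, 109306) ≈ -6.5901e+10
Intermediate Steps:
Function('o')(U, k) = Pow(Add(95, Mul(U, Add(U, k))), -1) (Function('o')(U, k) = Pow(Add(238, Add(Mul(U, Add(U, k)), -143)), -1) = Pow(Add(238, Add(-143, Mul(U, Add(U, k)))), -1) = Pow(Add(95, Mul(U, Add(U, k))), -1))
Add(Mul(-323770, Pow(Function('o')(519, -127), -1)), Mul(73252, Pow(437224, -1))) = Add(Mul(-323770, Pow(Pow(Add(95, Pow(519, 2), Mul(519, -127)), -1), -1)), Mul(73252, Pow(437224, -1))) = Add(Mul(-323770, Pow(Pow(Add(95, 269361, -65913), -1), -1)), Mul(73252, Rational(1, 437224))) = Add(Mul(-323770, Pow(Pow(203543, -1), -1)), Rational(18313, 109306)) = Add(Mul(-323770, Pow(Rational(1, 203543), -1)), Rational(18313, 109306)) = Add(Mul(-323770, 203543), Rational(18313, 109306)) = Add(-65901117110, Rational(18313, 109306)) = Rational(-7203387506807347, 109306)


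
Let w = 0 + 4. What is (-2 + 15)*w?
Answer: 52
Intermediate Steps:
w = 4
(-2 + 15)*w = (-2 + 15)*4 = 13*4 = 52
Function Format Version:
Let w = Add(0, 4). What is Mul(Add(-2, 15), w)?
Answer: 52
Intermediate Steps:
w = 4
Mul(Add(-2, 15), w) = Mul(Add(-2, 15), 4) = Mul(13, 4) = 52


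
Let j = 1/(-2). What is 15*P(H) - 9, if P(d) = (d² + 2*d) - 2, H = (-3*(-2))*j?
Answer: 6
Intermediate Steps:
j = -½ ≈ -0.50000
H = -3 (H = -3*(-2)*(-½) = 6*(-½) = -3)
P(d) = -2 + d² + 2*d
15*P(H) - 9 = 15*(-2 + (-3)² + 2*(-3)) - 9 = 15*(-2 + 9 - 6) - 9 = 15*1 - 9 = 15 - 9 = 6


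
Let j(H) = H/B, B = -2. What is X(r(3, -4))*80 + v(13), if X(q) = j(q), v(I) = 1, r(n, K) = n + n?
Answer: -239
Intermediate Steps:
r(n, K) = 2*n
j(H) = -H/2 (j(H) = H/(-2) = H*(-½) = -H/2)
X(q) = -q/2
X(r(3, -4))*80 + v(13) = -3*80 + 1 = -240 + 1 = -239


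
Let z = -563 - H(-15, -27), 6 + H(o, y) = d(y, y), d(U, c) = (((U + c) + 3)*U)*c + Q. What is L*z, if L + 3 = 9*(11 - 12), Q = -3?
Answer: -439500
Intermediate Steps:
d(U, c) = -3 + U*c*(3 + U + c) (d(U, c) = (((U + c) + 3)*U)*c - 3 = ((3 + U + c)*U)*c - 3 = (U*(3 + U + c))*c - 3 = U*c*(3 + U + c) - 3 = -3 + U*c*(3 + U + c))
L = -12 (L = -3 + 9*(11 - 12) = -3 + 9*(-1) = -3 - 9 = -12)
H(o, y) = -9 + 2*y**3 + 3*y**2 (H(o, y) = -6 + (-3 + y*y**2 + y*y**2 + 3*y*y) = -6 + (-3 + y**3 + y**3 + 3*y**2) = -6 + (-3 + 2*y**3 + 3*y**2) = -9 + 2*y**3 + 3*y**2)
z = 36625 (z = -563 - (-9 + 2*(-27)**3 + 3*(-27)**2) = -563 - (-9 + 2*(-19683) + 3*729) = -563 - (-9 - 39366 + 2187) = -563 - 1*(-37188) = -563 + 37188 = 36625)
L*z = -12*36625 = -439500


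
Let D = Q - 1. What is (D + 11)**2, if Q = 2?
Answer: 144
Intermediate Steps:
D = 1 (D = 2 - 1 = 1)
(D + 11)**2 = (1 + 11)**2 = 12**2 = 144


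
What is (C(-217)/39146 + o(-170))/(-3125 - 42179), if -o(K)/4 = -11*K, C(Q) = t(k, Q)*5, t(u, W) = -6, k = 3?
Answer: 146406055/886735192 ≈ 0.16511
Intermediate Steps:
C(Q) = -30 (C(Q) = -6*5 = -30)
o(K) = 44*K (o(K) = -(-44)*K = 44*K)
(C(-217)/39146 + o(-170))/(-3125 - 42179) = (-30/39146 + 44*(-170))/(-3125 - 42179) = (-30*1/39146 - 7480)/(-45304) = (-15/19573 - 7480)*(-1/45304) = -146406055/19573*(-1/45304) = 146406055/886735192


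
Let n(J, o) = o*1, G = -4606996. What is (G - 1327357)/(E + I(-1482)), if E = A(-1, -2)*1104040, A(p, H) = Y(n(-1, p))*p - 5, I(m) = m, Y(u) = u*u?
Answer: 5934353/6625722 ≈ 0.89565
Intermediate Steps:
n(J, o) = o
Y(u) = u²
A(p, H) = -5 + p³ (A(p, H) = p²*p - 5 = p³ - 5 = -5 + p³)
E = -6624240 (E = (-5 + (-1)³)*1104040 = (-5 - 1)*1104040 = -6*1104040 = -6624240)
(G - 1327357)/(E + I(-1482)) = (-4606996 - 1327357)/(-6624240 - 1482) = -5934353/(-6625722) = -5934353*(-1/6625722) = 5934353/6625722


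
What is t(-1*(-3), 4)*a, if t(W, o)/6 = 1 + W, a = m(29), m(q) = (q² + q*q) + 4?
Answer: 40464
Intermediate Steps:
m(q) = 4 + 2*q² (m(q) = (q² + q²) + 4 = 2*q² + 4 = 4 + 2*q²)
a = 1686 (a = 4 + 2*29² = 4 + 2*841 = 4 + 1682 = 1686)
t(W, o) = 6 + 6*W (t(W, o) = 6*(1 + W) = 6 + 6*W)
t(-1*(-3), 4)*a = (6 + 6*(-1*(-3)))*1686 = (6 + 6*3)*1686 = (6 + 18)*1686 = 24*1686 = 40464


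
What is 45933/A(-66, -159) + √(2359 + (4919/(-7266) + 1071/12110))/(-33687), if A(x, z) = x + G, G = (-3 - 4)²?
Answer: -45933/17 - 4*√48637405110/611924355 ≈ -2701.9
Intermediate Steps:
G = 49 (G = (-7)² = 49)
A(x, z) = 49 + x (A(x, z) = x + 49 = 49 + x)
45933/A(-66, -159) + √(2359 + (4919/(-7266) + 1071/12110))/(-33687) = 45933/(49 - 66) + √(2359 + (4919/(-7266) + 1071/12110))/(-33687) = 45933/(-17) + √(2359 + (4919*(-1/7266) + 1071*(1/12110)))*(-1/33687) = 45933*(-1/17) + √(2359 + (-4919/7266 + 153/1730))*(-1/33687) = -45933/17 + √(2359 - 10691/18165)*(-1/33687) = -45933/17 + √(42840544/18165)*(-1/33687) = -45933/17 + (4*√48637405110/18165)*(-1/33687) = -45933/17 - 4*√48637405110/611924355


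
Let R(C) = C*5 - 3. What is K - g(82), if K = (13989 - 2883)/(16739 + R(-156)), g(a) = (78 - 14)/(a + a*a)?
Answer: 18641563/27149134 ≈ 0.68664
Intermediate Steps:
R(C) = -3 + 5*C (R(C) = 5*C - 3 = -3 + 5*C)
g(a) = 64/(a + a**2)
K = 5553/7978 (K = (13989 - 2883)/(16739 + (-3 + 5*(-156))) = 11106/(16739 + (-3 - 780)) = 11106/(16739 - 783) = 11106/15956 = 11106*(1/15956) = 5553/7978 ≈ 0.69604)
K - g(82) = 5553/7978 - 64/(82*(1 + 82)) = 5553/7978 - 64/(82*83) = 5553/7978 - 1*32/3403 = 5553/7978 - 32/3403 = 18641563/27149134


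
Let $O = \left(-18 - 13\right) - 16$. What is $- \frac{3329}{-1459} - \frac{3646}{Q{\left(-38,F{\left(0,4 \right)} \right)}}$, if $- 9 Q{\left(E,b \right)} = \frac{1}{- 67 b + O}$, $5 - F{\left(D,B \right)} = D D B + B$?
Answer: $- \frac{5457818035}{1459} \approx -3.7408 \cdot 10^{6}$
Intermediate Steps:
$F{\left(D,B \right)} = 5 - B - B D^{2}$ ($F{\left(D,B \right)} = 5 - \left(D D B + B\right) = 5 - \left(D^{2} B + B\right) = 5 - \left(B D^{2} + B\right) = 5 - \left(B + B D^{2}\right) = 5 - B - B D^{2}$)
$O = -47$ ($O = -31 - 16 = -47$)
$Q{\left(E,b \right)} = - \frac{1}{9 \left(-47 - 67 b\right)}$ ($Q{\left(E,b \right)} = - \frac{1}{9 \left(- 67 b - 47\right)} = - \frac{1}{9 \left(-47 - 67 b\right)}$)
$- \frac{3329}{-1459} - \frac{3646}{Q{\left(-38,F{\left(0,4 \right)} \right)}} = - \frac{3329}{-1459} - \frac{3646}{\frac{1}{9} \frac{1}{47 + 67 \left(5 - 4 - 4 \cdot 0^{2}\right)}} = \left(-3329\right) \left(- \frac{1}{1459}\right) - \frac{3646}{\frac{1}{9} \frac{1}{47 + 67 \left(5 - 4 - 4 \cdot 0\right)}} = \frac{3329}{1459} - \frac{3646}{\frac{1}{9} \frac{1}{47 + 67 \left(5 - 4 + 0\right)}} = \frac{3329}{1459} - \frac{3646}{\frac{1}{9} \frac{1}{47 + 67 \cdot 1}} = \frac{3329}{1459} - \frac{3646}{\frac{1}{9} \frac{1}{47 + 67}} = \frac{3329}{1459} - \frac{3646}{\frac{1}{9} \cdot \frac{1}{114}} = \frac{3329}{1459} - 3646 \frac{1}{\frac{1}{1026}} = \frac{3329}{1459} - 3740796 = - \frac{5457818035}{1459}$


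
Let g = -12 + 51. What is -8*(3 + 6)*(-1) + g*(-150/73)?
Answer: -594/73 ≈ -8.1370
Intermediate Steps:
g = 39
-8*(3 + 6)*(-1) + g*(-150/73) = -8*(3 + 6)*(-1) + 39*(-150/73) = -72*(-1) + 39*(-150*1/73) = -8*(-9) + 39*(-150/73) = 72 - 5850/73 = -594/73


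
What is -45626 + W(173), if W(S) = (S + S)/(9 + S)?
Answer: -4151793/91 ≈ -45624.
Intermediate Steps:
W(S) = 2*S/(9 + S) (W(S) = (2*S)/(9 + S) = 2*S/(9 + S))
-45626 + W(173) = -45626 + 2*173/(9 + 173) = -45626 + 2*173/182 = -45626 + 2*173*(1/182) = -45626 + 173/91 = -4151793/91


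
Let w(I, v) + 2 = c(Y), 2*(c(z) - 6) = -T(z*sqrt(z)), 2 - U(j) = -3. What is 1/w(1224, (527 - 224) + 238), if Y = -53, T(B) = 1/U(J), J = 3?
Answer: 10/39 ≈ 0.25641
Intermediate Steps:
U(j) = 5 (U(j) = 2 - 1*(-3) = 2 + 3 = 5)
T(B) = 1/5
c(z) = 59/10 (c(z) = 6 + (-1*1/5)/2 = 6 + (1/2)*(-1/5) = 6 - 1/10 = 59/10)
w(I, v) = 39/10 (w(I, v) = -2 + 59/10 = 39/10)
1/w(1224, (527 - 224) + 238) = 1/(39/10) = 10/39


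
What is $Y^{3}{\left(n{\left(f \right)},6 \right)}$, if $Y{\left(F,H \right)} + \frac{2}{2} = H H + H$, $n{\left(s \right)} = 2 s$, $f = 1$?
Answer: $68921$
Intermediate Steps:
$Y{\left(F,H \right)} = -1 + H + H^{2}$ ($Y{\left(F,H \right)} = -1 + \left(H H + H\right) = -1 + \left(H^{2} + H\right) = -1 + \left(H + H^{2}\right) = -1 + H + H^{2}$)
$Y^{3}{\left(n{\left(f \right)},6 \right)} = \left(-1 + 6 + 6^{2}\right)^{3} = \left(-1 + 6 + 36\right)^{3} = 41^{3} = 68921$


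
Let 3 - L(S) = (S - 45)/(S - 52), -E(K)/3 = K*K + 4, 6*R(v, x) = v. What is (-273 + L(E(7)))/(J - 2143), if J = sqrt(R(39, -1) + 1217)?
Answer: 81682588/645832387 + 19058*sqrt(4894)/645832387 ≈ 0.12854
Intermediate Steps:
R(v, x) = v/6
E(K) = -12 - 3*K**2 (E(K) = -3*(K*K + 4) = -3*(K**2 + 4) = -3*(4 + K**2) = -12 - 3*K**2)
L(S) = 3 - (-45 + S)/(-52 + S) (L(S) = 3 - (S - 45)/(S - 52) = 3 - (-45 + S)/(-52 + S))
J = sqrt(4894)/2 (J = sqrt((1/6)*39 + 1217) = sqrt(13/2 + 1217) = sqrt(2447/2) = sqrt(4894)/2 ≈ 34.979)
(-273 + L(E(7)))/(J - 2143) = (-273 + (-111 + 2*(-12 - 3*7**2))/(-52 + (-12 - 3*7**2)))/(sqrt(4894)/2 - 2143) = (-273 + (-111 + 2*(-12 - 3*49))/(-52 + (-12 - 3*49)))/(-2143 + sqrt(4894)/2) = (-273 + (-111 + 2*(-12 - 147))/(-52 + (-12 - 147)))/(-2143 + sqrt(4894)/2) = (-273 + (-111 + 2*(-159))/(-52 - 159))/(-2143 + sqrt(4894)/2) = (-273 + (-111 - 318)/(-211))/(-2143 + sqrt(4894)/2) = (-273 - 1/211*(-429))/(-2143 + sqrt(4894)/2) = (-273 + 429/211)/(-2143 + sqrt(4894)/2) = -57174/(211*(-2143 + sqrt(4894)/2))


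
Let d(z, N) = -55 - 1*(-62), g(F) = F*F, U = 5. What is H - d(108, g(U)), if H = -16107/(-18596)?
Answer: -114065/18596 ≈ -6.1338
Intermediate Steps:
g(F) = F²
d(z, N) = 7 (d(z, N) = -55 + 62 = 7)
H = 16107/18596 (H = -16107*(-1/18596) = 16107/18596 ≈ 0.86615)
H - d(108, g(U)) = 16107/18596 - 1*7 = 16107/18596 - 7 = -114065/18596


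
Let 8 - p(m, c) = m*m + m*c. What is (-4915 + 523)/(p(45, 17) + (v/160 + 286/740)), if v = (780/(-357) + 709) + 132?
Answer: 618815232/391179557 ≈ 1.5819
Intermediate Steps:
p(m, c) = 8 - m² - c*m (p(m, c) = 8 - (m*m + m*c) = 8 - (m² + c*m) = 8 + (-m² - c*m) = 8 - m² - c*m)
v = 99819/119 (v = (780*(-1/357) + 709) + 132 = (-260/119 + 709) + 132 = 84111/119 + 132 = 99819/119 ≈ 838.82)
(-4915 + 523)/(p(45, 17) + (v/160 + 286/740)) = (-4915 + 523)/((8 - 1*45² - 1*17*45) + ((99819/119)/160 + 286/740)) = -4392/((8 - 1*2025 - 765) + ((99819/119)*(1/160) + 286*(1/740))) = -4392/((8 - 2025 - 765) + (99819/19040 + 143/370)) = -4392/(-2782 + 793115/140896) = -4392/(-391179557/140896) = -4392*(-140896/391179557) = 618815232/391179557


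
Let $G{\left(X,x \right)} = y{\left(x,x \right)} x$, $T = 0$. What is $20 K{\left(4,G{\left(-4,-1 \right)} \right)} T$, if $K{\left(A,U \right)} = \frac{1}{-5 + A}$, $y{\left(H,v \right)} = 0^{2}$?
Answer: $0$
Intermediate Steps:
$y{\left(H,v \right)} = 0$
$G{\left(X,x \right)} = 0$ ($G{\left(X,x \right)} = 0 x = 0$)
$20 K{\left(4,G{\left(-4,-1 \right)} \right)} T = \frac{20}{-5 + 4} \cdot 0 = \frac{20}{-1} \cdot 0 = 20 \left(-1\right) 0 = \left(-20\right) 0 = 0$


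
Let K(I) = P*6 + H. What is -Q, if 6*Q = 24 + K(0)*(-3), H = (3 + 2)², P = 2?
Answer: 29/2 ≈ 14.500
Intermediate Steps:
H = 25 (H = 5² = 25)
K(I) = 37 (K(I) = 2*6 + 25 = 12 + 25 = 37)
Q = -29/2 (Q = (24 + 37*(-3))/6 = (24 - 111)/6 = (⅙)*(-87) = -29/2 ≈ -14.500)
-Q = -1*(-29/2) = 29/2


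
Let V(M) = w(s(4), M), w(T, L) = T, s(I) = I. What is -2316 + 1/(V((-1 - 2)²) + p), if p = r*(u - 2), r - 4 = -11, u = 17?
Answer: -233917/101 ≈ -2316.0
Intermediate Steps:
V(M) = 4
r = -7 (r = 4 - 11 = -7)
p = -105 (p = -7*(17 - 2) = -7*15 = -105)
-2316 + 1/(V((-1 - 2)²) + p) = -2316 + 1/(4 - 105) = -2316 + 1/(-101) = -2316 - 1/101 = -233917/101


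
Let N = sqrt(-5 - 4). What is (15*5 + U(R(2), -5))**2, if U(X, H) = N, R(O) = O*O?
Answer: 5616 + 450*I ≈ 5616.0 + 450.0*I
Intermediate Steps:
N = 3*I (N = sqrt(-9) = 3*I ≈ 3.0*I)
R(O) = O**2
U(X, H) = 3*I
(15*5 + U(R(2), -5))**2 = (15*5 + 3*I)**2 = (75 + 3*I)**2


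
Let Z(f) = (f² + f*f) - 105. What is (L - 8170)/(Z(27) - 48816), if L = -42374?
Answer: 1296/1217 ≈ 1.0649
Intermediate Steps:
Z(f) = -105 + 2*f² (Z(f) = (f² + f²) - 105 = 2*f² - 105 = -105 + 2*f²)
(L - 8170)/(Z(27) - 48816) = (-42374 - 8170)/((-105 + 2*27²) - 48816) = -50544/((-105 + 2*729) - 48816) = -50544/((-105 + 1458) - 48816) = -50544/(1353 - 48816) = -50544/(-47463) = -50544*(-1/47463) = 1296/1217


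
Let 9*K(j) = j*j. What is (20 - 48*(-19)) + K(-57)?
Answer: 1293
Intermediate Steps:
K(j) = j**2/9 (K(j) = (j*j)/9 = j**2/9)
(20 - 48*(-19)) + K(-57) = (20 - 48*(-19)) + (1/9)*(-57)**2 = (20 + 912) + (1/9)*3249 = 932 + 361 = 1293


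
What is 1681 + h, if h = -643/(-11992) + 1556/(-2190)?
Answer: 22064988749/13131240 ≈ 1680.3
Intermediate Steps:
h = -8625691/13131240 (h = -643*(-1/11992) + 1556*(-1/2190) = 643/11992 - 778/1095 = -8625691/13131240 ≈ -0.65688)
1681 + h = 1681 - 8625691/13131240 = 22064988749/13131240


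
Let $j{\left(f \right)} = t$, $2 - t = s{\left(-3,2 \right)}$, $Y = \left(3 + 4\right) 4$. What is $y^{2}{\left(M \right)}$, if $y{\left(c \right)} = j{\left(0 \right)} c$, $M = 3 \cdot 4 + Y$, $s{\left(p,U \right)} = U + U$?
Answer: $6400$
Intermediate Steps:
$s{\left(p,U \right)} = 2 U$
$Y = 28$ ($Y = 7 \cdot 4 = 28$)
$t = -2$ ($t = 2 - 2 \cdot 2 = 2 - 4 = -2$)
$j{\left(f \right)} = -2$
$M = 40$ ($M = 3 \cdot 4 + 28 = 12 + 28 = 40$)
$y{\left(c \right)} = - 2 c$
$y^{2}{\left(M \right)} = \left(\left(-2\right) 40\right)^{2} = \left(-80\right)^{2} = 6400$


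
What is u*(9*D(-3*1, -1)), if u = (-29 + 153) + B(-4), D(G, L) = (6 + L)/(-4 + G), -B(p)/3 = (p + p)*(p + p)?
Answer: 3060/7 ≈ 437.14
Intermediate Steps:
B(p) = -12*p² (B(p) = -3*(p + p)*(p + p) = -3*2*p*2*p = -12*p²)
D(G, L) = (6 + L)/(-4 + G)
u = -68 (u = (-29 + 153) - 12*(-4)² = 124 - 12*16 = 124 - 192 = -68)
u*(9*D(-3*1, -1)) = -612*(6 - 1)/(-4 - 3*1) = -612*5/(-4 - 3) = -612*5/(-7) = -612*(-⅐*5) = -612*(-5)/7 = -68*(-45/7) = 3060/7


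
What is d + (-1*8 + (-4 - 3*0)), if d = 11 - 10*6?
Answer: -61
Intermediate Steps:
d = -49 (d = 11 - 60 = -49)
d + (-1*8 + (-4 - 3*0)) = -49 + (-1*8 + (-4 - 3*0)) = -49 + (-8 + (-4 + 0)) = -49 + (-8 - 4) = -49 - 12 = -61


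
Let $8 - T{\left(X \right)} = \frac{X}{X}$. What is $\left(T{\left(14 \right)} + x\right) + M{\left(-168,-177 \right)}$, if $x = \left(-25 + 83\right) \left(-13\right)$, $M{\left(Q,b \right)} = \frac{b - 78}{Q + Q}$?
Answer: $- \frac{83579}{112} \approx -746.24$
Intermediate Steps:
$T{\left(X \right)} = 7$ ($T{\left(X \right)} = 8 - \frac{X}{X} = 8 - 1 = 7$)
$M{\left(Q,b \right)} = \frac{-78 + b}{2 Q}$
$x = -754$ ($x = 58 \left(-13\right) = -754$)
$\left(T{\left(14 \right)} + x\right) + M{\left(-168,-177 \right)} = \left(7 - 754\right) + \frac{-78 - 177}{2 \left(-168\right)} = -747 + \frac{1}{2} \left(- \frac{1}{168}\right) \left(-255\right) = -747 + \frac{85}{112} = - \frac{83579}{112}$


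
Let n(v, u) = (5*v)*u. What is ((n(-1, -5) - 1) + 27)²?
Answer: 2601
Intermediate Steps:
n(v, u) = 5*u*v
((n(-1, -5) - 1) + 27)² = ((5*(-5)*(-1) - 1) + 27)² = ((25 - 1) + 27)² = (24 + 27)² = 51² = 2601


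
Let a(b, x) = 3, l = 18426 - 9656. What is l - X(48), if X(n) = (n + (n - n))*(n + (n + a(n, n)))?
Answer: 4018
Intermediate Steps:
l = 8770
X(n) = n*(3 + 2*n) (X(n) = (n + (n - n))*(n + (n + 3)) = (n + 0)*(n + (3 + n)) = n*(3 + 2*n))
l - X(48) = 8770 - 48*(3 + 2*48) = 8770 - 48*(3 + 96) = 8770 - 48*99 = 8770 - 1*4752 = 8770 - 4752 = 4018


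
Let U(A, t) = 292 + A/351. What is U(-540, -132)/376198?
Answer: 1888/2445287 ≈ 0.00077210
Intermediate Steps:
U(A, t) = 292 + A/351 (U(A, t) = 292 + A*(1/351) = 292 + A/351)
U(-540, -132)/376198 = (292 + (1/351)*(-540))/376198 = (292 - 20/13)*(1/376198) = (3776/13)*(1/376198) = 1888/2445287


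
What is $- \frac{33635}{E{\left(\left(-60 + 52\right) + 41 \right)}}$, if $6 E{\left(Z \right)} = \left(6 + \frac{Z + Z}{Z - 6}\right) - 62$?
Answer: $\frac{908145}{241} \approx 3768.2$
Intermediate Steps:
$E{\left(Z \right)} = - \frac{28}{3} + \frac{Z}{3 \left(-6 + Z\right)}$ ($E{\left(Z \right)} = \frac{\left(6 + \frac{Z + Z}{Z - 6}\right) - 62}{6} = \frac{\left(6 + \frac{2 Z}{-6 + Z}\right) - 62}{6} = \frac{-56 + \frac{2 Z}{-6 + Z}}{6} = - \frac{28}{3} + \frac{Z}{3 \left(-6 + Z\right)}$)
$- \frac{33635}{E{\left(\left(-60 + 52\right) + 41 \right)}} = - \frac{33635}{\frac{1}{-6 + \left(\left(-60 + 52\right) + 41\right)} \left(56 - 9 \left(\left(-60 + 52\right) + 41\right)\right)} = - \frac{33635}{\frac{1}{-6 + \left(-8 + 41\right)} \left(56 - 9 \left(-8 + 41\right)\right)} = - \frac{33635}{\frac{1}{-6 + 33} \left(56 - 297\right)} = - \frac{33635}{\frac{1}{27} \left(56 - 297\right)} = - \frac{33635}{\frac{1}{27} \left(-241\right)} = - \frac{33635}{- \frac{241}{27}} = \left(-33635\right) \left(- \frac{27}{241}\right) = \frac{908145}{241}$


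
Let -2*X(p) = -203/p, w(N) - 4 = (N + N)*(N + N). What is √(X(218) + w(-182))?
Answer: √6296952127/218 ≈ 364.01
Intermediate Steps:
w(N) = 4 + 4*N² (w(N) = 4 + (N + N)*(N + N) = 4 + (2*N)*(2*N) = 4 + 4*N²)
X(p) = 203/(2*p) (X(p) = -(-203)/(2*p) = 203/(2*p))
√(X(218) + w(-182)) = √((203/2)/218 + (4 + 4*(-182)²)) = √((203/2)*(1/218) + (4 + 4*33124)) = √(203/436 + (4 + 132496)) = √(203/436 + 132500) = √(57770203/436) = √6296952127/218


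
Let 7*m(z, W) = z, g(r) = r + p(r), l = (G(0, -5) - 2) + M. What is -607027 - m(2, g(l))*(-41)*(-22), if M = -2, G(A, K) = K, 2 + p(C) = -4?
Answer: -4250993/7 ≈ -6.0729e+5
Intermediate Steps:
p(C) = -6 (p(C) = -2 - 4 = -6)
l = -9 (l = (-5 - 2) - 2 = -7 - 2 = -9)
g(r) = -6 + r (g(r) = r - 6 = -6 + r)
m(z, W) = z/7
-607027 - m(2, g(l))*(-41)*(-22) = -607027 - ((⅐)*2)*(-41)*(-22) = -607027 - (2/7)*(-41)*(-22) = -607027 - (-82)*(-22)/7 = -607027 - 1*1804/7 = -607027 - 1804/7 = -4250993/7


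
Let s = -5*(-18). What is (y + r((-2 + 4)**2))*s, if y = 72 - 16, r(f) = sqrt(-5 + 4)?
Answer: 5040 + 90*I ≈ 5040.0 + 90.0*I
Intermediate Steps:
r(f) = I (r(f) = sqrt(-1) = I)
y = 56
s = 90
(y + r((-2 + 4)**2))*s = (56 + I)*90 = 5040 + 90*I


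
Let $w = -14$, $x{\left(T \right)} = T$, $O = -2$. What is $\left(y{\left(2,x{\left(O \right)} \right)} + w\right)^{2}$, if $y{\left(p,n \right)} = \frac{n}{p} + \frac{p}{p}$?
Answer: $196$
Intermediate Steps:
$y{\left(p,n \right)} = 1 + \frac{n}{p}$ ($y{\left(p,n \right)} = \frac{n}{p} + 1 = 1 + \frac{n}{p}$)
$\left(y{\left(2,x{\left(O \right)} \right)} + w\right)^{2} = \left(\frac{-2 + 2}{2} - 14\right)^{2} = \left(\frac{1}{2} \cdot 0 - 14\right)^{2} = \left(0 - 14\right)^{2} = \left(-14\right)^{2} = 196$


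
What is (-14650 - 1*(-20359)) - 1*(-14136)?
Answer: 19845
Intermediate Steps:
(-14650 - 1*(-20359)) - 1*(-14136) = (-14650 + 20359) + 14136 = 5709 + 14136 = 19845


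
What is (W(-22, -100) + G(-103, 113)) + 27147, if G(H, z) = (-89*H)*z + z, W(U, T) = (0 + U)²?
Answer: 1063615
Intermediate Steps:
W(U, T) = U²
G(H, z) = z - 89*H*z (G(H, z) = -89*H*z + z = z - 89*H*z)
(W(-22, -100) + G(-103, 113)) + 27147 = ((-22)² + 113*(1 - 89*(-103))) + 27147 = (484 + 113*(1 + 9167)) + 27147 = (484 + 113*9168) + 27147 = (484 + 1035984) + 27147 = 1036468 + 27147 = 1063615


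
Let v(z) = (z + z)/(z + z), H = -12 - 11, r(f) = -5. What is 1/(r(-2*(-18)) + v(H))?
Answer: -¼ ≈ -0.25000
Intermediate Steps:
H = -23
v(z) = 1 (v(z) = (2*z)/((2*z)) = (2*z)*(1/(2*z)) = 1)
1/(r(-2*(-18)) + v(H)) = 1/(-5 + 1) = 1/(-4) = -¼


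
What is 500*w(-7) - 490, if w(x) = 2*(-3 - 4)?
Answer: -7490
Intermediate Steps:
w(x) = -14 (w(x) = 2*(-7) = -14)
500*w(-7) - 490 = 500*(-14) - 490 = -7000 - 490 = -7490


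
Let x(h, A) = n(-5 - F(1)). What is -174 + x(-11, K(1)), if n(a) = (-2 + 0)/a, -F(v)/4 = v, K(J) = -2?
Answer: -172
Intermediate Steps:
F(v) = -4*v
n(a) = -2/a
x(h, A) = 2 (x(h, A) = -2/(-5 - (-4)) = -2/(-5 - 1*(-4)) = -2/(-5 + 4) = -2/(-1) = -2*(-1) = 2)
-174 + x(-11, K(1)) = -174 + 2 = -172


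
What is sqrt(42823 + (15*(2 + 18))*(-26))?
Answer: sqrt(35023) ≈ 187.14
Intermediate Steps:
sqrt(42823 + (15*(2 + 18))*(-26)) = sqrt(42823 + (15*20)*(-26)) = sqrt(42823 + 300*(-26)) = sqrt(42823 - 7800) = sqrt(35023)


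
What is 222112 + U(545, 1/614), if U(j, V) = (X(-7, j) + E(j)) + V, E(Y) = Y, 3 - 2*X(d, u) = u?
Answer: 136545005/614 ≈ 2.2239e+5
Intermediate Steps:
X(d, u) = 3/2 - u/2
U(j, V) = 3/2 + V + j/2 (U(j, V) = ((3/2 - j/2) + j) + V = (3/2 + j/2) + V = 3/2 + V + j/2)
222112 + U(545, 1/614) = 222112 + (3/2 + 1/614 + (½)*545) = 222112 + (3/2 + 1/614 + 545/2) = 222112 + 168237/614 = 136545005/614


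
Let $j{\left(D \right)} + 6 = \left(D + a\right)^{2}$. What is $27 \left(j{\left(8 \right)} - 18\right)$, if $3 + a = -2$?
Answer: $-405$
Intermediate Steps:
$a = -5$ ($a = -3 - 2 = -5$)
$j{\left(D \right)} = -6 + \left(-5 + D\right)^{2}$ ($j{\left(D \right)} = -6 + \left(D - 5\right)^{2} = -6 + \left(-5 + D\right)^{2}$)
$27 \left(j{\left(8 \right)} - 18\right) = 27 \left(\left(-6 + \left(-5 + 8\right)^{2}\right) - 18\right) = 27 \left(\left(-6 + 3^{2}\right) - 18\right) = 27 \left(\left(-6 + 9\right) - 18\right) = 27 \left(3 - 18\right) = 27 \left(-15\right) = -405$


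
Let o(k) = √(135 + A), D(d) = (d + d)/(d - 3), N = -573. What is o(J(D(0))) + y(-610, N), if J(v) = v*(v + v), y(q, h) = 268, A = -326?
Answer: 268 + I*√191 ≈ 268.0 + 13.82*I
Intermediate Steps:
D(d) = 2*d/(-3 + d) (D(d) = (2*d)/(-3 + d) = 2*d/(-3 + d))
J(v) = 2*v² (J(v) = v*(2*v) = 2*v²)
o(k) = I*√191 (o(k) = √(135 - 326) = √(-191) = I*√191)
o(J(D(0))) + y(-610, N) = I*√191 + 268 = 268 + I*√191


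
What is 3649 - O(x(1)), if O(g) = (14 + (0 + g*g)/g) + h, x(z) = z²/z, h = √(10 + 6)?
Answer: 3630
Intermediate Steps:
h = 4 (h = √16 = 4)
x(z) = z
O(g) = 18 + g (O(g) = (14 + (0 + g*g)/g) + 4 = (14 + (0 + g²)/g) + 4 = (14 + g²/g) + 4 = (14 + g) + 4 = 18 + g)
3649 - O(x(1)) = 3649 - (18 + 1) = 3649 - 1*19 = 3649 - 19 = 3630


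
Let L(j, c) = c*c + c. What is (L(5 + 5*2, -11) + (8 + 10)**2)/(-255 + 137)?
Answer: -217/59 ≈ -3.6780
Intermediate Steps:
L(j, c) = c + c**2 (L(j, c) = c**2 + c = c + c**2)
(L(5 + 5*2, -11) + (8 + 10)**2)/(-255 + 137) = (-11*(1 - 11) + (8 + 10)**2)/(-255 + 137) = (-11*(-10) + 18**2)/(-118) = (110 + 324)*(-1/118) = 434*(-1/118) = -217/59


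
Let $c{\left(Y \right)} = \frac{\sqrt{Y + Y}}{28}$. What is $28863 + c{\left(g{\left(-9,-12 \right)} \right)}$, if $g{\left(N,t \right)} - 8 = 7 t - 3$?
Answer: $28863 + \frac{i \sqrt{158}}{28} \approx 28863.0 + 0.44892 i$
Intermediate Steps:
$g{\left(N,t \right)} = 5 + 7 t$ ($g{\left(N,t \right)} = 8 + \left(7 t - 3\right) = 8 + \left(-3 + 7 t\right) = 5 + 7 t$)
$c{\left(Y \right)} = \frac{\sqrt{2} \sqrt{Y}}{28}$ ($c{\left(Y \right)} = \sqrt{2 Y} \frac{1}{28} = \sqrt{2} \sqrt{Y} \frac{1}{28} = \frac{\sqrt{2} \sqrt{Y}}{28}$)
$28863 + c{\left(g{\left(-9,-12 \right)} \right)} = 28863 + \frac{\sqrt{2} \sqrt{5 + 7 \left(-12\right)}}{28} = 28863 + \frac{\sqrt{2} \sqrt{5 - 84}}{28} = 28863 + \frac{\sqrt{2} \sqrt{-79}}{28} = 28863 + \frac{\sqrt{2} i \sqrt{79}}{28} = 28863 + \frac{i \sqrt{158}}{28}$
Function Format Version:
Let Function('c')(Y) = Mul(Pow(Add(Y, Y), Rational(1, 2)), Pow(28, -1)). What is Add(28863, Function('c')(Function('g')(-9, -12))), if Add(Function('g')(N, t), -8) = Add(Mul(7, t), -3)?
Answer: Add(28863, Mul(Rational(1, 28), I, Pow(158, Rational(1, 2)))) ≈ Add(28863., Mul(0.44892, I))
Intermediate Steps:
Function('g')(N, t) = Add(5, Mul(7, t)) (Function('g')(N, t) = Add(8, Add(Mul(7, t), -3)) = Add(8, Add(-3, Mul(7, t))) = Add(5, Mul(7, t)))
Function('c')(Y) = Mul(Rational(1, 28), Pow(2, Rational(1, 2)), Pow(Y, Rational(1, 2))) (Function('c')(Y) = Mul(Pow(Mul(2, Y), Rational(1, 2)), Rational(1, 28)) = Mul(Mul(Pow(2, Rational(1, 2)), Pow(Y, Rational(1, 2))), Rational(1, 28)) = Mul(Rational(1, 28), Pow(2, Rational(1, 2)), Pow(Y, Rational(1, 2))))
Add(28863, Function('c')(Function('g')(-9, -12))) = Add(28863, Mul(Rational(1, 28), Pow(2, Rational(1, 2)), Pow(Add(5, Mul(7, -12)), Rational(1, 2)))) = Add(28863, Mul(Rational(1, 28), Pow(2, Rational(1, 2)), Pow(Add(5, -84), Rational(1, 2)))) = Add(28863, Mul(Rational(1, 28), Pow(2, Rational(1, 2)), Pow(-79, Rational(1, 2)))) = Add(28863, Mul(Rational(1, 28), Pow(2, Rational(1, 2)), Mul(I, Pow(79, Rational(1, 2))))) = Add(28863, Mul(Rational(1, 28), I, Pow(158, Rational(1, 2))))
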